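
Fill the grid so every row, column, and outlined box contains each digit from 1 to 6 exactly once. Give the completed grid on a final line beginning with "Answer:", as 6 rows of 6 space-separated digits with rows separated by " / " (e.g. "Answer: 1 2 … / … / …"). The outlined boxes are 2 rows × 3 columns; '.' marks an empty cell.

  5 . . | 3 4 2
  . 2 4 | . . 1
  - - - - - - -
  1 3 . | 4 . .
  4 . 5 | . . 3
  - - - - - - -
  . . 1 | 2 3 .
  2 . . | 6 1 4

Step 1. [r2c5∈{5,6}] box 2 places 6 nowhere but r2c5 ⇒ r2c5=6.
Step 2. [r4c2∈{6}] r4c2 has the single candidate 6 ⇒ r4c2=6.
Step 3. [r5c6∈{5}] r5c6 is down to just 5. So r5c6=5.
Step 4. [r4c5∈{2}] r4c5's peers cover all but 2 ⇒ r4c5=2.
Step 5. [r1c2∈{1}] r1c2 is down to just 1, so r1c2=1.
Step 6. [r3c6∈{6}] only 6 remains possible at r3c6, so r3c6=6.
Step 7. [r3c3∈{2}] r3c3 is down to just 2, so r3c3=2.
Step 8. [r5c2∈{4}] r5c2's peers cover all but 4. So r5c2=4.
Step 9. [r3c5∈{5}] only 5 remains possible at r3c5, so r3c5=5.
Step 10. [r6c2∈{5}] only 5 remains possible at r6c2, so r6c2=5.
Step 11. [r6c3∈{3}] r6c3's peers cover all but 3 ⇒ r6c3=3.
Step 12. [r1c3∈{6}] r1c3 is down to just 6. So r1c3=6.
Step 13. [r2c1∈{3}] only 3 remains possible at r2c1. So r2c1=3.
Step 14. [r4c4∈{1}] r4c4 has the single candidate 1, so r4c4=1.
Step 15. [r2c4∈{5}] r2c4 is down to just 5, so r2c4=5.
Step 16. [r5c1∈{6}] r5c1's peers cover all but 6 ⇒ r5c1=6.

Answer: 5 1 6 3 4 2 / 3 2 4 5 6 1 / 1 3 2 4 5 6 / 4 6 5 1 2 3 / 6 4 1 2 3 5 / 2 5 3 6 1 4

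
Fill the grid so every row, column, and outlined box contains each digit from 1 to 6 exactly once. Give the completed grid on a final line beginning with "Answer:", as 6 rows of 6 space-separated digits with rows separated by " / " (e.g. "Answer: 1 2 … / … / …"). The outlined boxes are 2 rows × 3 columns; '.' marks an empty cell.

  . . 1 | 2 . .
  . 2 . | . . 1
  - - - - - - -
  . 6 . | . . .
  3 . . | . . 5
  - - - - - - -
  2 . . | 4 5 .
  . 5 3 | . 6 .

Step 1. [r1c1∈{4,5,6}] across row 1, 5 lands solely at r1c1 ⇒ r1c1=5.
Step 2. [r1c2∈{3,4}] across col 2, 3 lands solely at r1c2, so r1c2=3.
Step 3. [r4c2∈{1,4}] col 2 places 4 nowhere but r4c2, so r4c2=4.
Step 4. [r2c3∈{4,6}] r2c3 is the only open cell in col 3 admitting 4 ⇒ r2c3=4.
Step 5. [r6c4∈{1}] r6c4 is down to just 1 ⇒ r6c4=1.
Step 6. [r3c4∈{3}] only 3 remains possible at r3c4 ⇒ r3c4=3.
Step 7. [r4c3∈{2}] r4c3 has the single candidate 2, so r4c3=2.
Step 8. [r3c5∈{1,2,4}] across col 5, 2 lands solely at r3c5. So r3c5=2.
Step 9. [r1c6∈{4,6}] 6 has one home in row 1: r1c6. So r1c6=6.
Step 10. [r5c3∈{6}] r5c3 has the single candidate 6, so r5c3=6.
Step 11. [r3c1∈{1}] r3c1 has the single candidate 1 ⇒ r3c1=1.
Step 12. [r5c6∈{3}] only 3 remains possible at r5c6 ⇒ r5c6=3.
Step 13. [r2c4∈{5}] only 5 remains possible at r2c4, so r2c4=5.
Step 14. [r1c5∈{4}] r1c5 is down to just 4. So r1c5=4.
Step 15. [r6c6∈{2}] only 2 remains possible at r6c6. So r6c6=2.
Step 16. [r6c1∈{4}] r6c1 is down to just 4, so r6c1=4.
Step 17. [r4c5∈{1}] r4c5 is down to just 1 ⇒ r4c5=1.
Step 18. [r2c1∈{6}] only 6 remains possible at r2c1, so r2c1=6.
Step 19. [r3c6∈{4}] r3c6 has the single candidate 4. So r3c6=4.
Step 20. [r2c5∈{3}] nothing but 3 survives at r2c5. So r2c5=3.
Step 21. [r4c4∈{6}] nothing but 6 survives at r4c4, so r4c4=6.
Step 22. [r5c2∈{1}] r5c2 has the single candidate 1. So r5c2=1.
Step 23. [r3c3∈{5}] r3c3 has the single candidate 5, so r3c3=5.

Answer: 5 3 1 2 4 6 / 6 2 4 5 3 1 / 1 6 5 3 2 4 / 3 4 2 6 1 5 / 2 1 6 4 5 3 / 4 5 3 1 6 2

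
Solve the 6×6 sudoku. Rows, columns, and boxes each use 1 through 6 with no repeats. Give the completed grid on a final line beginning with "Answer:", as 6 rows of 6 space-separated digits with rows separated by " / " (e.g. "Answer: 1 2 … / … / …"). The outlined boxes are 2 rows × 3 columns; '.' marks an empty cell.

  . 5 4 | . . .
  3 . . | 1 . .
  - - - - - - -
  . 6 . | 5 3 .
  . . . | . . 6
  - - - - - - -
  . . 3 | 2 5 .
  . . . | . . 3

Step 1. [r2c2∈{2}] r2c2 has the single candidate 2 ⇒ r2c2=2.
Step 2. [r5c1∈{1,4,6}] row 5 places 6 nowhere but r5c1, so r5c1=6.
Step 3. [r4c4∈{4}] only 4 remains possible at r4c4, so r4c4=4.
Step 4. [r1c1∈{1}] nothing but 1 survives at r1c1. So r1c1=1.
Step 5. [r3c1∈{2,4}] row 3 places 4 nowhere but r3c1 ⇒ r3c1=4.
Step 6. [r6c4∈{6}] only 6 remains possible at r6c4, so r6c4=6.
Step 7. [r1c6∈{2}] r1c6 is down to just 2 ⇒ r1c6=2.
Step 8. [r3c3∈{1,2}] row 3 places 2 nowhere but r3c3, so r3c3=2.
Step 9. [r3c6∈{1}] r3c6 is down to just 1. So r3c6=1.
Step 10. [r5c2∈{1,4}] across row 5, 1 lands solely at r5c2, so r5c2=1.
Step 11. [r4c1∈{5}] r4c1 has the single candidate 5, so r4c1=5.
Step 12. [r5c6∈{4}] nothing but 4 survives at r5c6, so r5c6=4.
Step 13. [r2c5∈{4,6}] across row 2, 4 lands solely at r2c5 ⇒ r2c5=4.
Step 14. [r6c3∈{5}] r6c3's peers cover all but 5, so r6c3=5.
Step 15. [r6c2∈{4}] nothing but 4 survives at r6c2, so r6c2=4.
Step 16. [r4c2∈{3}] r4c2 is down to just 3, so r4c2=3.
Step 17. [r4c3∈{1}] only 1 remains possible at r4c3. So r4c3=1.
Step 18. [r1c4∈{3}] r1c4's peers cover all but 3 ⇒ r1c4=3.
Step 19. [r6c1∈{2}] r6c1 is down to just 2, so r6c1=2.
Step 20. [r6c5∈{1}] r6c5 is down to just 1, so r6c5=1.
Step 21. [r2c3∈{6}] r2c3's peers cover all but 6, so r2c3=6.
Step 22. [r1c5∈{6}] r1c5 is down to just 6. So r1c5=6.
Step 23. [r2c6∈{5}] r2c6 has the single candidate 5, so r2c6=5.
Step 24. [r4c5∈{2}] r4c5's peers cover all but 2, so r4c5=2.

Answer: 1 5 4 3 6 2 / 3 2 6 1 4 5 / 4 6 2 5 3 1 / 5 3 1 4 2 6 / 6 1 3 2 5 4 / 2 4 5 6 1 3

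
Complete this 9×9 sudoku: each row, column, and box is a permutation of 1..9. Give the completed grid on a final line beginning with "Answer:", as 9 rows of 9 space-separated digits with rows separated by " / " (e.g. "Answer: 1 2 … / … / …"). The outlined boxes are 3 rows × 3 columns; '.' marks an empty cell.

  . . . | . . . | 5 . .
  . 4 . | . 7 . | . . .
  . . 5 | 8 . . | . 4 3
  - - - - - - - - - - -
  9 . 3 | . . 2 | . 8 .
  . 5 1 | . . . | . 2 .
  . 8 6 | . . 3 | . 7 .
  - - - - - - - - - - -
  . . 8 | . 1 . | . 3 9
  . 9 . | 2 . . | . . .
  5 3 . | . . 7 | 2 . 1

Step 1. [r9c8∈{6}] nothing but 6 survives at r9c8, so r9c8=6.
Step 2. [r8c1∈{1,4,6,7}] r8c1 is the only open cell in row 8 admitting 1, so r8c1=1.
Step 3. [r4c2∈{7}] r4c2 has the single candidate 7 ⇒ r4c2=7.
Step 4. [r5c1∈{4}] only 4 remains possible at r5c1. So r5c1=4.
Step 5. [r5c9∈{6}] only 6 remains possible at r5c9 ⇒ r5c9=6.
Step 6. [r9c5∈{4,8,9}] 8 has one home in row 9: r9c5. So r9c5=8.
Step 7. [r5c5∈{9}] only 9 remains possible at r5c5 ⇒ r5c5=9.
Step 8. [r6c7∈{1,4,9}] r6c7 is the only open cell in row 6 admitting 9, so r6c7=9.
Step 9. [r3c6∈{1,6,9}] across row 3, 9 lands solely at r3c6 ⇒ r3c6=9.
Step 10. [r6c4∈{1,4,5}] 1 has one home in row 6: r6c4. So r6c4=1.
Step 11. [r6c1∈{2}] only 2 remains possible at r6c1. So r6c1=2.
Step 12. [r8c5∈{3,4,5,6}] r8c5 is the only open cell in row 8 admitting 3, so r8c5=3.
Step 13. [r8c6∈{4,5,6}] 6 has one home in row 8: r8c6, so r8c6=6.
Step 14. [r4c7∈{1,4}] row 4 places 1 nowhere but r4c7, so r4c7=1.
Step 15. [r3c2∈{1,2,6}] 1 has one home in row 3: r3c2, so r3c2=1.
Step 16. [r7c2∈{2,6}] row 7 places 2 nowhere but r7c2 ⇒ r7c2=2.
Step 17. [r1c2∈{6}] r1c2's peers cover all but 6, so r1c2=6.
Step 18. [r3c1∈{7}] r3c1's peers cover all but 7. So r3c1=7.
Step 19. [r8c3∈{4,7}] r8c3 is the only open cell in col 3 admitting 7. So r8c3=7.
Step 20. [r1c9∈{2,7,8}] across row 1, 7 lands solely at r1c9. So r1c9=7.
Step 21. [r1c1∈{3,8}] in row 1, 8 fits only at r1c1, so r1c1=8.
Step 22. [r1c4∈{3,4}] in row 1, 3 fits only at r1c4 ⇒ r1c4=3.
Step 23. [r3c7∈{6}] r3c7's peers cover all but 6 ⇒ r3c7=6.
Step 24. [r4c5∈{4,5,6}] across col 5, 6 lands solely at r4c5, so r4c5=6.
Step 25. [r6c5∈{4,5}] across col 5, 5 lands solely at r6c5. So r6c5=5.
Step 26. [r4c4∈{4}] r4c4 is down to just 4. So r4c4=4.
Step 27. [r7c6∈{4,5}] r7c6 is the only open cell in box 8 admitting 4 ⇒ r7c6=4.
Step 28. [r1c6∈{1}] nothing but 1 survives at r1c6. So r1c6=1.
Step 29. [r2c7∈{8}] r2c7 is down to just 8 ⇒ r2c7=8.
Step 30. [r1c8∈{9}] r1c8 has the single candidate 9, so r1c8=9.
Step 31. [r8c9∈{4,5,8}] across row 8, 8 lands solely at r8c9, so r8c9=8.
Step 32. [r1c3∈{2}] r1c3 has the single candidate 2, so r1c3=2.
Step 33. [r2c6∈{5}] only 5 remains possible at r2c6. So r2c6=5.
Step 34. [r2c1∈{3}] r2c1 is down to just 3. So r2c1=3.
Step 35. [r2c4∈{6}] r2c4 is down to just 6. So r2c4=6.
Step 36. [r9c4∈{9}] r9c4 is down to just 9. So r9c4=9.
Step 37. [r5c4∈{7}] nothing but 7 survives at r5c4, so r5c4=7.
Step 38. [r7c7∈{7}] nothing but 7 survives at r7c7 ⇒ r7c7=7.
Step 39. [r5c7∈{3}] only 3 remains possible at r5c7. So r5c7=3.
Step 40. [r8c7∈{4}] nothing but 4 survives at r8c7. So r8c7=4.
Step 41. [r5c6∈{8}] only 8 remains possible at r5c6. So r5c6=8.
Step 42. [r6c9∈{4}] r6c9 has the single candidate 4. So r6c9=4.
Step 43. [r8c8∈{5}] r8c8 is down to just 5, so r8c8=5.
Step 44. [r1c5∈{4}] r1c5 is down to just 4, so r1c5=4.
Step 45. [r2c8∈{1}] nothing but 1 survives at r2c8 ⇒ r2c8=1.
Step 46. [r2c3∈{9}] r2c3 is down to just 9, so r2c3=9.
Step 47. [r3c5∈{2}] nothing but 2 survives at r3c5 ⇒ r3c5=2.
Step 48. [r4c9∈{5}] r4c9's peers cover all but 5. So r4c9=5.
Step 49. [r7c4∈{5}] r7c4's peers cover all but 5 ⇒ r7c4=5.
Step 50. [r2c9∈{2}] r2c9 is down to just 2. So r2c9=2.
Step 51. [r9c3∈{4}] r9c3 has the single candidate 4 ⇒ r9c3=4.
Step 52. [r7c1∈{6}] only 6 remains possible at r7c1. So r7c1=6.

Answer: 8 6 2 3 4 1 5 9 7 / 3 4 9 6 7 5 8 1 2 / 7 1 5 8 2 9 6 4 3 / 9 7 3 4 6 2 1 8 5 / 4 5 1 7 9 8 3 2 6 / 2 8 6 1 5 3 9 7 4 / 6 2 8 5 1 4 7 3 9 / 1 9 7 2 3 6 4 5 8 / 5 3 4 9 8 7 2 6 1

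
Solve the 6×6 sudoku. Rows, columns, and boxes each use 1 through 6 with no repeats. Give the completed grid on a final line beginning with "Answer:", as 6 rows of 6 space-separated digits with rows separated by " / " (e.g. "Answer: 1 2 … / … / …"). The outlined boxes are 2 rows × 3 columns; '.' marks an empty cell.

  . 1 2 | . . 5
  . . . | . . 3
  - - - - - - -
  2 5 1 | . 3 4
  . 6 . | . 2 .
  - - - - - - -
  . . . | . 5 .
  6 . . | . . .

Step 1. [r2c2∈{4}] r2c2 has the single candidate 4. So r2c2=4.
Step 2. [r2c4∈{1,2,6}] in row 2, 2 fits only at r2c4 ⇒ r2c4=2.
Step 3. [r5c1∈{1,3,4}] r5c1 is the only open cell in col 1 admitting 1. So r5c1=1.
Step 4. [r6c3∈{3,4,5}] 5 has one home in row 6: r6c3. So r6c3=5.
Step 5. [r5c3∈{3,4}] across box 5, 4 lands solely at r5c3. So r5c3=4.
Step 6. [r2c5∈{1,6}] row 2 places 1 nowhere but r2c5. So r2c5=1.
Step 7. [r5c6∈{2,6}] col 6 places 6 nowhere but r5c6, so r5c6=6.
Step 8. [r5c2∈{2,3}] across row 5, 2 lands solely at r5c2. So r5c2=2.
Step 9. [r4c6∈{1}] only 1 remains possible at r4c6. So r4c6=1.
Step 10. [r6c4∈{1,3,4}] r6c4 is the only open cell in row 6 admitting 1, so r6c4=1.
Step 11. [r1c4∈{4,6}] in col 4, 4 fits only at r1c4, so r1c4=4.
Step 12. [r4c1∈{3,4}] 4 has one home in row 4: r4c1, so r4c1=4.
Step 13. [r2c3∈{6}] only 6 remains possible at r2c3, so r2c3=6.
Step 14. [r6c5∈{4}] r6c5's peers cover all but 4 ⇒ r6c5=4.
Step 15. [r4c3∈{3}] only 3 remains possible at r4c3. So r4c3=3.
Step 16. [r1c5∈{6}] r1c5 has the single candidate 6, so r1c5=6.
Step 17. [r4c4∈{5}] nothing but 5 survives at r4c4, so r4c4=5.
Step 18. [r6c2∈{3}] only 3 remains possible at r6c2 ⇒ r6c2=3.
Step 19. [r2c1∈{5}] only 5 remains possible at r2c1 ⇒ r2c1=5.
Step 20. [r5c4∈{3}] nothing but 3 survives at r5c4. So r5c4=3.
Step 21. [r6c6∈{2}] r6c6's peers cover all but 2 ⇒ r6c6=2.
Step 22. [r1c1∈{3}] nothing but 3 survives at r1c1, so r1c1=3.
Step 23. [r3c4∈{6}] r3c4 has the single candidate 6 ⇒ r3c4=6.

Answer: 3 1 2 4 6 5 / 5 4 6 2 1 3 / 2 5 1 6 3 4 / 4 6 3 5 2 1 / 1 2 4 3 5 6 / 6 3 5 1 4 2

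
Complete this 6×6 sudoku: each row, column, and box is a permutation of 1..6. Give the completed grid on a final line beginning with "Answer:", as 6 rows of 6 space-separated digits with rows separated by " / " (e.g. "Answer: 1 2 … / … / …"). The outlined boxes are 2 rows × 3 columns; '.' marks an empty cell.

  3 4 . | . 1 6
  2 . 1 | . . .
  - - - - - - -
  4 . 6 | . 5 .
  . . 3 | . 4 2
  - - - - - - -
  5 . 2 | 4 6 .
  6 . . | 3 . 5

Step 1. [r4c1∈{1}] r4c1 is down to just 1 ⇒ r4c1=1.
Step 2. [r1c3∈{5}] r1c3 is down to just 5. So r1c3=5.
Step 3. [r3c6∈{1,3}] row 3 places 3 nowhere but r3c6, so r3c6=3.
Step 4. [r5c6∈{1}] r5c6 has the single candidate 1. So r5c6=1.
Step 5. [r6c5∈{2}] r6c5's peers cover all but 2 ⇒ r6c5=2.
Step 6. [r3c2∈{2}] only 2 remains possible at r3c2, so r3c2=2.
Step 7. [r6c3∈{4}] nothing but 4 survives at r6c3, so r6c3=4.
Step 8. [r2c2∈{6}] r2c2 is down to just 6, so r2c2=6.
Step 9. [r3c4∈{1}] r3c4's peers cover all but 1 ⇒ r3c4=1.
Step 10. [r5c2∈{3}] r5c2's peers cover all but 3 ⇒ r5c2=3.
Step 11. [r2c6∈{4}] r2c6 is down to just 4, so r2c6=4.
Step 12. [r2c4∈{5}] only 5 remains possible at r2c4. So r2c4=5.
Step 13. [r6c2∈{1}] r6c2 is down to just 1 ⇒ r6c2=1.
Step 14. [r4c4∈{6}] only 6 remains possible at r4c4. So r4c4=6.
Step 15. [r4c2∈{5}] r4c2 has the single candidate 5, so r4c2=5.
Step 16. [r1c4∈{2}] nothing but 2 survives at r1c4. So r1c4=2.
Step 17. [r2c5∈{3}] only 3 remains possible at r2c5 ⇒ r2c5=3.

Answer: 3 4 5 2 1 6 / 2 6 1 5 3 4 / 4 2 6 1 5 3 / 1 5 3 6 4 2 / 5 3 2 4 6 1 / 6 1 4 3 2 5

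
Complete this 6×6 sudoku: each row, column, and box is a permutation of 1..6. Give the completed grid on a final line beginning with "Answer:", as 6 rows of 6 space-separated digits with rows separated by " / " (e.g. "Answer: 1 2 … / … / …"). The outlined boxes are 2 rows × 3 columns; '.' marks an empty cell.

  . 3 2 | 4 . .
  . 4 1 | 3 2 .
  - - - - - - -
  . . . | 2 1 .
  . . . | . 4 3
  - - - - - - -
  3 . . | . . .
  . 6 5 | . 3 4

Step 1. [r3c2∈{5}] r3c2 is down to just 5 ⇒ r3c2=5.
Step 2. [r3c6∈{6}] r3c6 has the single candidate 6, so r3c6=6.
Step 3. [r2c6∈{5}] r2c6 is down to just 5. So r2c6=5.
Step 4. [r6c4∈{1}] r6c4's peers cover all but 1, so r6c4=1.
Step 5. [r4c1∈{1,2,6}] 1 has one home in col 1: r4c1. So r4c1=1.
Step 6. [r1c5∈{6}] r1c5 is down to just 6 ⇒ r1c5=6.
Step 7. [r6c1∈{2}] nothing but 2 survives at r6c1 ⇒ r6c1=2.
Step 8. [r5c3∈{4}] r5c3's peers cover all but 4 ⇒ r5c3=4.
Step 9. [r5c4∈{5,6}] row 5 places 6 nowhere but r5c4, so r5c4=6.
Step 10. [r3c3∈{3}] r3c3 is down to just 3 ⇒ r3c3=3.
Step 11. [r1c1∈{5}] nothing but 5 survives at r1c1 ⇒ r1c1=5.
Step 12. [r4c2∈{2}] only 2 remains possible at r4c2, so r4c2=2.
Step 13. [r5c6∈{2}] only 2 remains possible at r5c6. So r5c6=2.
Step 14. [r4c4∈{5}] r4c4's peers cover all but 5 ⇒ r4c4=5.
Step 15. [r1c6∈{1}] only 1 remains possible at r1c6 ⇒ r1c6=1.
Step 16. [r5c5∈{5}] r5c5 is down to just 5, so r5c5=5.
Step 17. [r2c1∈{6}] r2c1 is down to just 6 ⇒ r2c1=6.
Step 18. [r3c1∈{4}] r3c1 is down to just 4, so r3c1=4.
Step 19. [r5c2∈{1}] only 1 remains possible at r5c2 ⇒ r5c2=1.
Step 20. [r4c3∈{6}] r4c3 is down to just 6 ⇒ r4c3=6.

Answer: 5 3 2 4 6 1 / 6 4 1 3 2 5 / 4 5 3 2 1 6 / 1 2 6 5 4 3 / 3 1 4 6 5 2 / 2 6 5 1 3 4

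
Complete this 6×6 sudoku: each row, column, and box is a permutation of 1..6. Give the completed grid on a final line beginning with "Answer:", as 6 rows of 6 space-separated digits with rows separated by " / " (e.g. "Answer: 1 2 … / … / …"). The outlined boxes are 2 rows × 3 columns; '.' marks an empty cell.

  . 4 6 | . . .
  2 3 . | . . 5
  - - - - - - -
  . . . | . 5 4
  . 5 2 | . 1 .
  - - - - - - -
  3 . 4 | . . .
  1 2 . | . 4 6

Step 1. [r6c4∈{3,5}] in row 6, 3 fits only at r6c4 ⇒ r6c4=3.
Step 2. [r5c5∈{2}] only 2 remains possible at r5c5. So r5c5=2.
Step 3. [r3c1∈{6}] r3c1's peers cover all but 6. So r3c1=6.
Step 4. [r1c6∈{1,2,3}] in col 6, 2 fits only at r1c6, so r1c6=2.
Step 5. [r2c4∈{1,4,6}] r2c4 is the only open cell in row 2 admitting 4 ⇒ r2c4=4.
Step 6. [r5c4∈{1,5}] r5c4 is the only open cell in row 5 admitting 5 ⇒ r5c4=5.
Step 7. [r2c3∈{1}] nothing but 1 survives at r2c3 ⇒ r2c3=1.
Step 8. [r4c1∈{4}] r4c1 has the single candidate 4 ⇒ r4c1=4.
Step 9. [r5c6∈{1}] only 1 remains possible at r5c6, so r5c6=1.
Step 10. [r4c4∈{6}] nothing but 6 survives at r4c4, so r4c4=6.
Step 11. [r2c5∈{6}] r2c5's peers cover all but 6, so r2c5=6.
Step 12. [r3c2∈{1}] r3c2 has the single candidate 1. So r3c2=1.
Step 13. [r6c3∈{5}] r6c3 is down to just 5. So r6c3=5.
Step 14. [r3c3∈{3}] r3c3's peers cover all but 3. So r3c3=3.
Step 15. [r1c5∈{3}] nothing but 3 survives at r1c5. So r1c5=3.
Step 16. [r3c4∈{2}] r3c4 has the single candidate 2. So r3c4=2.
Step 17. [r1c4∈{1}] r1c4's peers cover all but 1. So r1c4=1.
Step 18. [r4c6∈{3}] only 3 remains possible at r4c6. So r4c6=3.
Step 19. [r5c2∈{6}] r5c2's peers cover all but 6. So r5c2=6.
Step 20. [r1c1∈{5}] nothing but 5 survives at r1c1. So r1c1=5.

Answer: 5 4 6 1 3 2 / 2 3 1 4 6 5 / 6 1 3 2 5 4 / 4 5 2 6 1 3 / 3 6 4 5 2 1 / 1 2 5 3 4 6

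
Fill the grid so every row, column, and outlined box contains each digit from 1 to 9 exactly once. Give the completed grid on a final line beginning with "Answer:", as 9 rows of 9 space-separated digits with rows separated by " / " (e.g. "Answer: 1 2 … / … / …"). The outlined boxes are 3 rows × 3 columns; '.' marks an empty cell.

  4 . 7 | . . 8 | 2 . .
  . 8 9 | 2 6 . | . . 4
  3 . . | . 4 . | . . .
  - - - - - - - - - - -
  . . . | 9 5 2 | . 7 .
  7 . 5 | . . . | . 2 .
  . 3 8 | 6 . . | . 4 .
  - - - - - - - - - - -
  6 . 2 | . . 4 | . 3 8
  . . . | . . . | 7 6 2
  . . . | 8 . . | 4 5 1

Step 1. [r4c1∈{1}] only 1 remains possible at r4c1. So r4c1=1.
Step 2. [r2c6∈{1,3,5,7}] in row 2, 7 fits only at r2c6 ⇒ r2c6=7.
Step 3. [r6c6∈{1}] r6c6 has the single candidate 1 ⇒ r6c6=1.
Step 4. [r9c1∈{9}] r9c1's peers cover all but 9. So r9c1=9.
Step 5. [r5c6∈{3}] only 3 remains possible at r5c6 ⇒ r5c6=3.
Step 6. [r7c4∈{1,5,7}] in col 4, 7 fits only at r7c4. So r7c4=7.
Step 7. [r5c7∈{1,6,8,9}] row 5 places 1 nowhere but r5c7, so r5c7=1.
Step 8. [r7c2∈{1,5}] in row 7, 5 fits only at r7c2, so r7c2=5.
Step 9. [r7c5∈{1,9}] r7c5 is the only open cell in row 7 admitting 1. So r7c5=1.
Step 10. [r5c2∈{4,6,9}] 9 has one home in col 2: r5c2 ⇒ r5c2=9.
Step 11. [r5c9∈{6}] r5c9's peers cover all but 6 ⇒ r5c9=6.
Step 12. [r3c7∈{5,6,8,9}] in col 7, 6 fits only at r3c7. So r3c7=6.
Step 13. [r3c3∈{1}] nothing but 1 survives at r3c3, so r3c3=1.
Step 14. [r3c4∈{5}] r3c4's peers cover all but 5, so r3c4=5.
Step 15. [r3c6∈{9}] r3c6's peers cover all but 9 ⇒ r3c6=9.
Step 16. [r1c9∈{3,5,9}] 5 has one home in row 1: r1c9 ⇒ r1c9=5.
Step 17. [r8c4∈{3}] only 3 remains possible at r8c4. So r8c4=3.
Step 18. [r8c3∈{4}] only 4 remains possible at r8c3 ⇒ r8c3=4.
Step 19. [r1c2∈{6}] nothing but 6 survives at r1c2, so r1c2=6.
Step 20. [r6c7∈{5,9}] in row 6, 5 fits only at r6c7 ⇒ r6c7=5.
Step 21. [r2c8∈{1}] r2c8's peers cover all but 1 ⇒ r2c8=1.
Step 22. [r4c9∈{3}] only 3 remains possible at r4c9, so r4c9=3.
Step 23. [r3c8∈{8}] r3c8 has the single candidate 8. So r3c8=8.
Step 24. [r5c5∈{8}] nothing but 8 survives at r5c5, so r5c5=8.
Step 25. [r9c3∈{3}] only 3 remains possible at r9c3 ⇒ r9c3=3.
Step 26. [r6c9∈{9}] only 9 remains possible at r6c9. So r6c9=9.
Step 27. [r5c4∈{4}] r5c4 has the single candidate 4. So r5c4=4.
Step 28. [r8c6∈{5}] nothing but 5 survives at r8c6, so r8c6=5.
Step 29. [r9c5∈{2}] r9c5 is down to just 2. So r9c5=2.
Step 30. [r8c5∈{9}] r8c5 has the single candidate 9. So r8c5=9.
Step 31. [r3c2∈{2}] r3c2's peers cover all but 2. So r3c2=2.
Step 32. [r8c1∈{8}] r8c1 is down to just 8, so r8c1=8.
Step 33. [r9c2∈{7}] only 7 remains possible at r9c2 ⇒ r9c2=7.
Step 34. [r2c7∈{3}] nothing but 3 survives at r2c7, so r2c7=3.
Step 35. [r7c7∈{9}] r7c7's peers cover all but 9. So r7c7=9.
Step 36. [r4c2∈{4}] r4c2 is down to just 4, so r4c2=4.
Step 37. [r6c1∈{2}] r6c1 has the single candidate 2. So r6c1=2.
Step 38. [r3c9∈{7}] r3c9's peers cover all but 7 ⇒ r3c9=7.
Step 39. [r1c8∈{9}] nothing but 9 survives at r1c8 ⇒ r1c8=9.
Step 40. [r9c6∈{6}] r9c6 has the single candidate 6. So r9c6=6.
Step 41. [r1c5∈{3}] only 3 remains possible at r1c5 ⇒ r1c5=3.
Step 42. [r6c5∈{7}] r6c5 has the single candidate 7. So r6c5=7.
Step 43. [r4c3∈{6}] r4c3 has the single candidate 6, so r4c3=6.
Step 44. [r1c4∈{1}] nothing but 1 survives at r1c4. So r1c4=1.
Step 45. [r4c7∈{8}] r4c7's peers cover all but 8, so r4c7=8.
Step 46. [r2c1∈{5}] only 5 remains possible at r2c1 ⇒ r2c1=5.
Step 47. [r8c2∈{1}] r8c2's peers cover all but 1 ⇒ r8c2=1.

Answer: 4 6 7 1 3 8 2 9 5 / 5 8 9 2 6 7 3 1 4 / 3 2 1 5 4 9 6 8 7 / 1 4 6 9 5 2 8 7 3 / 7 9 5 4 8 3 1 2 6 / 2 3 8 6 7 1 5 4 9 / 6 5 2 7 1 4 9 3 8 / 8 1 4 3 9 5 7 6 2 / 9 7 3 8 2 6 4 5 1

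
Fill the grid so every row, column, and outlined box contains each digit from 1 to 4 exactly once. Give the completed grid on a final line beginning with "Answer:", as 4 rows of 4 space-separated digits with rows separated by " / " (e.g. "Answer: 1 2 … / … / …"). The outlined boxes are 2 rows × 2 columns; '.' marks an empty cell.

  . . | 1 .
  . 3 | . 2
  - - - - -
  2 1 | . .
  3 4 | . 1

Step 1. [r2c3∈{4}] r2c3 is down to just 4, so r2c3=4.
Step 2. [r1c4∈{3}] r1c4's peers cover all but 3. So r1c4=3.
Step 3. [r2c1∈{1}] only 1 remains possible at r2c1, so r2c1=1.
Step 4. [r3c3∈{3}] r3c3 has the single candidate 3 ⇒ r3c3=3.
Step 5. [r3c4∈{4}] nothing but 4 survives at r3c4, so r3c4=4.
Step 6. [r1c2∈{2}] nothing but 2 survives at r1c2, so r1c2=2.
Step 7. [r1c1∈{4}] r1c1's peers cover all but 4, so r1c1=4.
Step 8. [r4c3∈{2}] r4c3's peers cover all but 2, so r4c3=2.

Answer: 4 2 1 3 / 1 3 4 2 / 2 1 3 4 / 3 4 2 1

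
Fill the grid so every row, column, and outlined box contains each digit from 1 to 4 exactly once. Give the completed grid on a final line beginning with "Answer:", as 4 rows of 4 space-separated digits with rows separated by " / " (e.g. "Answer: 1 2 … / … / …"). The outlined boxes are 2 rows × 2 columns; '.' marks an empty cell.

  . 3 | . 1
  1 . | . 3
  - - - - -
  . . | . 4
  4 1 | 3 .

Step 1. [r3c2∈{2}] r3c2 is down to just 2, so r3c2=2.
Step 2. [r1c3∈{2,4}] 4 has one home in row 1: r1c3, so r1c3=4.
Step 3. [r3c1∈{3}] only 3 remains possible at r3c1. So r3c1=3.
Step 4. [r4c4∈{2}] r4c4 is down to just 2. So r4c4=2.
Step 5. [r2c3∈{2}] r2c3 is down to just 2, so r2c3=2.
Step 6. [r2c2∈{4}] r2c2 is down to just 4, so r2c2=4.
Step 7. [r3c3∈{1}] r3c3 has the single candidate 1. So r3c3=1.
Step 8. [r1c1∈{2}] only 2 remains possible at r1c1, so r1c1=2.

Answer: 2 3 4 1 / 1 4 2 3 / 3 2 1 4 / 4 1 3 2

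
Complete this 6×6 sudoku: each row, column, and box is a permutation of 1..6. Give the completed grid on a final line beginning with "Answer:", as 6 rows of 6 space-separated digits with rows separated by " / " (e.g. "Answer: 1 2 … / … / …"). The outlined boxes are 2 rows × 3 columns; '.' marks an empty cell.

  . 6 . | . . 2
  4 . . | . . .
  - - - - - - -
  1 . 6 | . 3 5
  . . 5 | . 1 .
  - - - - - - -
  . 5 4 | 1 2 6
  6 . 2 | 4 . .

Step 1. [r2c2∈{1,2,3}] across row 2, 2 lands solely at r2c2, so r2c2=2.
Step 2. [r1c1∈{3,5}] col 1 places 5 nowhere but r1c1 ⇒ r1c1=5.
Step 3. [r1c4∈{3}] only 3 remains possible at r1c4. So r1c4=3.
Step 4. [r4c4∈{2,6}] across row 4, 6 lands solely at r4c4. So r4c4=6.
Step 5. [r5c1∈{3}] only 3 remains possible at r5c1 ⇒ r5c1=3.
Step 6. [r1c3∈{1}] r1c3 is down to just 1, so r1c3=1.
Step 7. [r3c2∈{4}] r3c2 has the single candidate 4 ⇒ r3c2=4.
Step 8. [r2c4∈{5}] r2c4's peers cover all but 5. So r2c4=5.
Step 9. [r4c2∈{3}] r4c2 has the single candidate 3 ⇒ r4c2=3.
Step 10. [r4c6∈{4}] r4c6's peers cover all but 4 ⇒ r4c6=4.
Step 11. [r3c4∈{2}] r3c4 has the single candidate 2, so r3c4=2.
Step 12. [r2c6∈{1}] r2c6's peers cover all but 1 ⇒ r2c6=1.
Step 13. [r6c6∈{3}] nothing but 3 survives at r6c6 ⇒ r6c6=3.
Step 14. [r2c5∈{6}] r2c5 is down to just 6. So r2c5=6.
Step 15. [r1c5∈{4}] r1c5 is down to just 4. So r1c5=4.
Step 16. [r6c5∈{5}] r6c5 has the single candidate 5. So r6c5=5.
Step 17. [r4c1∈{2}] only 2 remains possible at r4c1 ⇒ r4c1=2.
Step 18. [r2c3∈{3}] r2c3's peers cover all but 3. So r2c3=3.
Step 19. [r6c2∈{1}] r6c2's peers cover all but 1 ⇒ r6c2=1.

Answer: 5 6 1 3 4 2 / 4 2 3 5 6 1 / 1 4 6 2 3 5 / 2 3 5 6 1 4 / 3 5 4 1 2 6 / 6 1 2 4 5 3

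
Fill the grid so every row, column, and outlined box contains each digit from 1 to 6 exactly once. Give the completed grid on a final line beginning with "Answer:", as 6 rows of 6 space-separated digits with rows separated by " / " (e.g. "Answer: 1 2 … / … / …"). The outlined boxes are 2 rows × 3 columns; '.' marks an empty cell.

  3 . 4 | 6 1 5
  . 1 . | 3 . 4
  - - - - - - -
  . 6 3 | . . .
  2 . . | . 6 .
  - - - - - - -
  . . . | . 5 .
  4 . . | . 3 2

Step 1. [r6c4∈{1}] r6c4 is down to just 1 ⇒ r6c4=1.
Step 2. [r6c3∈{5,6}] in row 6, 6 fits only at r6c3, so r6c3=6.
Step 3. [r3c5∈{2,4}] 4 has one home in col 5: r3c5, so r3c5=4.
Step 4. [r4c4∈{5}] r4c4 has the single candidate 5, so r4c4=5.
Step 5. [r4c3∈{1}] r4c3's peers cover all but 1, so r4c3=1.
Step 6. [r2c3∈{2,5}] in col 3, 5 fits only at r2c3. So r2c3=5.
Step 7. [r1c2∈{2}] only 2 remains possible at r1c2. So r1c2=2.
Step 8. [r2c5∈{2}] nothing but 2 survives at r2c5 ⇒ r2c5=2.
Step 9. [r5c4∈{4}] only 4 remains possible at r5c4, so r5c4=4.
Step 10. [r2c1∈{6}] r2c1 has the single candidate 6. So r2c1=6.
Step 11. [r5c6∈{6}] nothing but 6 survives at r5c6, so r5c6=6.
Step 12. [r4c2∈{4}] r4c2's peers cover all but 4 ⇒ r4c2=4.
Step 13. [r3c6∈{1}] r3c6 has the single candidate 1. So r3c6=1.
Step 14. [r5c3∈{2}] nothing but 2 survives at r5c3 ⇒ r5c3=2.
Step 15. [r3c4∈{2}] r3c4's peers cover all but 2 ⇒ r3c4=2.
Step 16. [r5c2∈{3}] only 3 remains possible at r5c2 ⇒ r5c2=3.
Step 17. [r6c2∈{5}] nothing but 5 survives at r6c2 ⇒ r6c2=5.
Step 18. [r5c1∈{1}] r5c1 has the single candidate 1. So r5c1=1.
Step 19. [r3c1∈{5}] r3c1 has the single candidate 5. So r3c1=5.
Step 20. [r4c6∈{3}] only 3 remains possible at r4c6 ⇒ r4c6=3.

Answer: 3 2 4 6 1 5 / 6 1 5 3 2 4 / 5 6 3 2 4 1 / 2 4 1 5 6 3 / 1 3 2 4 5 6 / 4 5 6 1 3 2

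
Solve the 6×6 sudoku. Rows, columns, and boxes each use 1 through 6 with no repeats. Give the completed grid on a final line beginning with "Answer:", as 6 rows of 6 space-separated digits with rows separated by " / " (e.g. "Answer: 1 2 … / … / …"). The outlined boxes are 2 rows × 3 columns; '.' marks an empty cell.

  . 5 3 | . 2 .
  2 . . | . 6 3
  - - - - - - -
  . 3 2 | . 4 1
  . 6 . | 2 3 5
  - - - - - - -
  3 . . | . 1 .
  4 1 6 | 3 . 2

Step 1. [r2c4∈{1,4,5}] in row 2, 5 fits only at r2c4 ⇒ r2c4=5.
Step 2. [r2c3∈{1,4}] in row 2, 1 fits only at r2c3, so r2c3=1.
Step 3. [r5c6∈{4,6}] in col 6, 6 fits only at r5c6, so r5c6=6.
Step 4. [r1c6∈{4}] nothing but 4 survives at r1c6, so r1c6=4.
Step 5. [r4c3∈{4}] r4c3's peers cover all but 4 ⇒ r4c3=4.
Step 6. [r6c5∈{5}] r6c5 is down to just 5. So r6c5=5.
Step 7. [r1c1∈{6}] only 6 remains possible at r1c1 ⇒ r1c1=6.
Step 8. [r3c4∈{6}] r3c4 has the single candidate 6 ⇒ r3c4=6.
Step 9. [r5c2∈{2}] r5c2 is down to just 2. So r5c2=2.
Step 10. [r5c4∈{4}] r5c4 is down to just 4 ⇒ r5c4=4.
Step 11. [r2c2∈{4}] r2c2 is down to just 4. So r2c2=4.
Step 12. [r1c4∈{1}] nothing but 1 survives at r1c4. So r1c4=1.
Step 13. [r3c1∈{5}] nothing but 5 survives at r3c1. So r3c1=5.
Step 14. [r5c3∈{5}] r5c3 is down to just 5. So r5c3=5.
Step 15. [r4c1∈{1}] r4c1 has the single candidate 1. So r4c1=1.

Answer: 6 5 3 1 2 4 / 2 4 1 5 6 3 / 5 3 2 6 4 1 / 1 6 4 2 3 5 / 3 2 5 4 1 6 / 4 1 6 3 5 2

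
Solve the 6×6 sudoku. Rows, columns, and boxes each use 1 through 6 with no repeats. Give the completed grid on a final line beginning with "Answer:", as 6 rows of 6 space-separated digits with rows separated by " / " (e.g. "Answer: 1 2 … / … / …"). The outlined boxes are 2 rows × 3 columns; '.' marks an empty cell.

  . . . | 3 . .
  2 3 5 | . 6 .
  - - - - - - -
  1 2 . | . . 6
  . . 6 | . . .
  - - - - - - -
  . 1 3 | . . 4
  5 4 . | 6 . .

Step 1. [r2c6∈{1}] nothing but 1 survives at r2c6 ⇒ r2c6=1.
Step 2. [r3c5∈{3,4,5}] in row 3, 3 fits only at r3c5 ⇒ r3c5=3.
Step 3. [r3c4∈{4,5}] r3c4 is the only open cell in row 3 admitting 5 ⇒ r3c4=5.
Step 4. [r4c6∈{2}] r4c6 is down to just 2 ⇒ r4c6=2.
Step 5. [r1c5∈{2,4,5}] 2 has one home in row 1: r1c5 ⇒ r1c5=2.
Step 6. [r4c5∈{1,4}] r4c5 is the only open cell in col 5 admitting 4 ⇒ r4c5=4.
Step 7. [r1c1∈{4,6}] 4 has one home in col 1: r1c1. So r1c1=4.
Step 8. [r1c2∈{6}] r1c2 is down to just 6 ⇒ r1c2=6.
Step 9. [r5c5∈{5}] nothing but 5 survives at r5c5. So r5c5=5.
Step 10. [r5c1∈{6}] nothing but 6 survives at r5c1 ⇒ r5c1=6.
Step 11. [r4c2∈{5}] only 5 remains possible at r4c2 ⇒ r4c2=5.
Step 12. [r6c5∈{1}] r6c5 has the single candidate 1 ⇒ r6c5=1.
Step 13. [r1c3∈{1}] r1c3 is down to just 1, so r1c3=1.
Step 14. [r4c1∈{3}] only 3 remains possible at r4c1, so r4c1=3.
Step 15. [r2c4∈{4}] r2c4's peers cover all but 4. So r2c4=4.
Step 16. [r3c3∈{4}] only 4 remains possible at r3c3 ⇒ r3c3=4.
Step 17. [r6c6∈{3}] r6c6's peers cover all but 3, so r6c6=3.
Step 18. [r4c4∈{1}] r4c4 is down to just 1, so r4c4=1.
Step 19. [r5c4∈{2}] only 2 remains possible at r5c4 ⇒ r5c4=2.
Step 20. [r1c6∈{5}] only 5 remains possible at r1c6. So r1c6=5.
Step 21. [r6c3∈{2}] r6c3 is down to just 2, so r6c3=2.

Answer: 4 6 1 3 2 5 / 2 3 5 4 6 1 / 1 2 4 5 3 6 / 3 5 6 1 4 2 / 6 1 3 2 5 4 / 5 4 2 6 1 3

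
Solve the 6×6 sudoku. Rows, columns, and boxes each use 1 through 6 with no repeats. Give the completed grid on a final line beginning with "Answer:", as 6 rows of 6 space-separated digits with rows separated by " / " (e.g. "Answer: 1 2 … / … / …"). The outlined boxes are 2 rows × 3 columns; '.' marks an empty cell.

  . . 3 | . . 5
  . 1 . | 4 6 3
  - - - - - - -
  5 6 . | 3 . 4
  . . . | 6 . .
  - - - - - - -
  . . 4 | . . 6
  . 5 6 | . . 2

Step 1. [r6c4∈{1}] nothing but 1 survives at r6c4, so r6c4=1.
Step 2. [r2c1∈{2}] r2c1's peers cover all but 2 ⇒ r2c1=2.
Step 3. [r4c6∈{1}] nothing but 1 survives at r4c6 ⇒ r4c6=1.
Step 4. [r6c1∈{3}] nothing but 3 survives at r6c1, so r6c1=3.
Step 5. [r3c5∈{2}] r3c5's peers cover all but 2 ⇒ r3c5=2.
Step 6. [r4c2∈{2,3,4}] in row 4, 3 fits only at r4c2. So r4c2=3.
Step 7. [r4c1∈{4}] r4c1 has the single candidate 4. So r4c1=4.
Step 8. [r5c4∈{5}] only 5 remains possible at r5c4. So r5c4=5.
Step 9. [r1c2∈{4}] nothing but 4 survives at r1c2. So r1c2=4.
Step 10. [r1c1∈{6}] r1c1 is down to just 6 ⇒ r1c1=6.
Step 11. [r1c4∈{2}] only 2 remains possible at r1c4, so r1c4=2.
Step 12. [r6c5∈{4}] r6c5 is down to just 4. So r6c5=4.
Step 13. [r2c3∈{5}] r2c3's peers cover all but 5, so r2c3=5.
Step 14. [r4c3∈{2}] r4c3 has the single candidate 2, so r4c3=2.
Step 15. [r5c1∈{1}] r5c1 has the single candidate 1 ⇒ r5c1=1.
Step 16. [r4c5∈{5}] only 5 remains possible at r4c5 ⇒ r4c5=5.
Step 17. [r1c5∈{1}] r1c5's peers cover all but 1. So r1c5=1.
Step 18. [r3c3∈{1}] nothing but 1 survives at r3c3 ⇒ r3c3=1.
Step 19. [r5c2∈{2}] r5c2's peers cover all but 2 ⇒ r5c2=2.
Step 20. [r5c5∈{3}] only 3 remains possible at r5c5, so r5c5=3.

Answer: 6 4 3 2 1 5 / 2 1 5 4 6 3 / 5 6 1 3 2 4 / 4 3 2 6 5 1 / 1 2 4 5 3 6 / 3 5 6 1 4 2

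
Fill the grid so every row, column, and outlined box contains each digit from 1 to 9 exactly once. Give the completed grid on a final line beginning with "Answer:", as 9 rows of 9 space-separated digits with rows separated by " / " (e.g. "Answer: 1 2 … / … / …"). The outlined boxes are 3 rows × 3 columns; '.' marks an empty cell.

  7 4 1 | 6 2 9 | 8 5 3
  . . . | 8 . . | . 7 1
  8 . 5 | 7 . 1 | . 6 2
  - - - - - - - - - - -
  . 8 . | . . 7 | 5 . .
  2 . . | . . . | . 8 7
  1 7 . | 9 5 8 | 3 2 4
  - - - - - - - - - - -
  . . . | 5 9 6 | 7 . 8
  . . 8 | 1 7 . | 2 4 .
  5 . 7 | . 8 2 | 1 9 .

Step 1. [r6c3∈{6}] r6c3's peers cover all but 6, so r6c3=6.
Step 2. [r8c6∈{3}] r8c6 is down to just 3 ⇒ r8c6=3.
Step 3. [r9c2∈{3,6}] r9c2 is the only open cell in row 9 admitting 3. So r9c2=3.
Step 4. [r3c2∈{9}] only 9 remains possible at r3c2. So r3c2=9.
Step 5. [r5c6∈{4}] r5c6 has the single candidate 4, so r5c6=4.
Step 6. [r4c9∈{6,9}] r4c9 is the only open cell in col 9 admitting 9, so r4c9=9.
Step 7. [r3c5∈{3,4}] row 3 places 3 nowhere but r3c5. So r3c5=3.
Step 8. [r8c2∈{6}] r8c2 has the single candidate 6 ⇒ r8c2=6.
Step 9. [r5c5∈{1,6}] 1 has one home in row 5: r5c5 ⇒ r5c5=1.
Step 10. [r5c4∈{3}] r5c4 is down to just 3 ⇒ r5c4=3.
Step 11. [r7c1∈{4}] nothing but 4 survives at r7c1 ⇒ r7c1=4.
Step 12. [r4c1∈{3}] only 3 remains possible at r4c1 ⇒ r4c1=3.
Step 13. [r2c2∈{2}] only 2 remains possible at r2c2 ⇒ r2c2=2.
Step 14. [r2c5∈{4}] r2c5's peers cover all but 4 ⇒ r2c5=4.
Step 15. [r4c8∈{1}] r4c8 is down to just 1 ⇒ r4c8=1.
Step 16. [r9c4∈{4}] r9c4 has the single candidate 4 ⇒ r9c4=4.
Step 17. [r8c1∈{9}] r8c1 has the single candidate 9. So r8c1=9.
Step 18. [r2c6∈{5}] nothing but 5 survives at r2c6, so r2c6=5.
Step 19. [r8c9∈{5}] r8c9 is down to just 5. So r8c9=5.
Step 20. [r3c7∈{4}] r3c7 is down to just 4 ⇒ r3c7=4.
Step 21. [r4c4∈{2}] nothing but 2 survives at r4c4, so r4c4=2.
Step 22. [r7c2∈{1}] only 1 remains possible at r7c2, so r7c2=1.
Step 23. [r4c5∈{6}] only 6 remains possible at r4c5, so r4c5=6.
Step 24. [r9c9∈{6}] r9c9 has the single candidate 6, so r9c9=6.
Step 25. [r2c1∈{6}] r2c1 has the single candidate 6. So r2c1=6.
Step 26. [r5c3∈{9}] nothing but 9 survives at r5c3. So r5c3=9.
Step 27. [r7c8∈{3}] r7c8 is down to just 3 ⇒ r7c8=3.
Step 28. [r2c7∈{9}] nothing but 9 survives at r2c7. So r2c7=9.
Step 29. [r5c7∈{6}] r5c7 has the single candidate 6, so r5c7=6.
Step 30. [r4c3∈{4}] nothing but 4 survives at r4c3. So r4c3=4.
Step 31. [r2c3∈{3}] r2c3 is down to just 3, so r2c3=3.
Step 32. [r5c2∈{5}] r5c2 has the single candidate 5. So r5c2=5.
Step 33. [r7c3∈{2}] only 2 remains possible at r7c3, so r7c3=2.

Answer: 7 4 1 6 2 9 8 5 3 / 6 2 3 8 4 5 9 7 1 / 8 9 5 7 3 1 4 6 2 / 3 8 4 2 6 7 5 1 9 / 2 5 9 3 1 4 6 8 7 / 1 7 6 9 5 8 3 2 4 / 4 1 2 5 9 6 7 3 8 / 9 6 8 1 7 3 2 4 5 / 5 3 7 4 8 2 1 9 6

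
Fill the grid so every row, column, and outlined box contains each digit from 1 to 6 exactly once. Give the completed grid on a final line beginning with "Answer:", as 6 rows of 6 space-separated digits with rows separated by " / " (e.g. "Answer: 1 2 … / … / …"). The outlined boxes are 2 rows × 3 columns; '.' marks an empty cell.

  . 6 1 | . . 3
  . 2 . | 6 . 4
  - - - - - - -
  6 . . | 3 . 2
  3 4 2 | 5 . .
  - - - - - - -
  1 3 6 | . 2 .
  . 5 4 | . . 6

Step 1. [r2c5∈{1,5}] in row 2, 1 fits only at r2c5 ⇒ r2c5=1.
Step 2. [r2c1∈{5}] only 5 remains possible at r2c1, so r2c1=5.
Step 3. [r3c3∈{5}] r3c3 has the single candidate 5. So r3c3=5.
Step 4. [r5c6∈{5}] r5c6 is down to just 5 ⇒ r5c6=5.
Step 5. [r3c2∈{1}] r3c2 is down to just 1, so r3c2=1.
Step 6. [r1c1∈{4}] r1c1 is down to just 4. So r1c1=4.
Step 7. [r6c1∈{2}] r6c1 has the single candidate 2, so r6c1=2.
Step 8. [r4c5∈{6}] r4c5 has the single candidate 6 ⇒ r4c5=6.
Step 9. [r5c4∈{4}] only 4 remains possible at r5c4, so r5c4=4.
Step 10. [r2c3∈{3}] r2c3 has the single candidate 3, so r2c3=3.
Step 11. [r1c5∈{5}] r1c5 has the single candidate 5 ⇒ r1c5=5.
Step 12. [r1c4∈{2}] r1c4 has the single candidate 2 ⇒ r1c4=2.
Step 13. [r6c4∈{1}] r6c4 has the single candidate 1. So r6c4=1.
Step 14. [r6c5∈{3}] nothing but 3 survives at r6c5 ⇒ r6c5=3.
Step 15. [r3c5∈{4}] only 4 remains possible at r3c5, so r3c5=4.
Step 16. [r4c6∈{1}] nothing but 1 survives at r4c6 ⇒ r4c6=1.

Answer: 4 6 1 2 5 3 / 5 2 3 6 1 4 / 6 1 5 3 4 2 / 3 4 2 5 6 1 / 1 3 6 4 2 5 / 2 5 4 1 3 6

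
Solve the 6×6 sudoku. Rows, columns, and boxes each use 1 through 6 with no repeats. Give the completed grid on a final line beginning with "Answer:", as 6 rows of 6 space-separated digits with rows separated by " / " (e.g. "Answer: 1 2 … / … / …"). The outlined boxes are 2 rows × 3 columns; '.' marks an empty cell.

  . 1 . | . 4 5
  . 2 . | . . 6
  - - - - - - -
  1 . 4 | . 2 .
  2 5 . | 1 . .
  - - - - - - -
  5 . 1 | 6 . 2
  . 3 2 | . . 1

Step 1. [r2c4∈{3}] nothing but 3 survives at r2c4, so r2c4=3.
Step 2. [r4c3∈{3,6}] across box 3, 3 lands solely at r4c3 ⇒ r4c3=3.
Step 3. [r6c4∈{4,5}] in col 4, 4 fits only at r6c4, so r6c4=4.
Step 4. [r1c1∈{3,6}] across row 1, 3 lands solely at r1c1 ⇒ r1c1=3.
Step 5. [r2c3∈{5}] r2c3 is down to just 5 ⇒ r2c3=5.
Step 6. [r1c3∈{6}] nothing but 6 survives at r1c3 ⇒ r1c3=6.
Step 7. [r5c2∈{4}] r5c2 has the single candidate 4. So r5c2=4.
Step 8. [r3c2∈{6}] r3c2 has the single candidate 6, so r3c2=6.
Step 9. [r4c5∈{6}] nothing but 6 survives at r4c5. So r4c5=6.
Step 10. [r4c6∈{4}] nothing but 4 survives at r4c6, so r4c6=4.
Step 11. [r6c1∈{6}] r6c1's peers cover all but 6. So r6c1=6.
Step 12. [r5c5∈{3}] nothing but 3 survives at r5c5 ⇒ r5c5=3.
Step 13. [r6c5∈{5}] r6c5 is down to just 5, so r6c5=5.
Step 14. [r2c1∈{4}] r2c1 has the single candidate 4. So r2c1=4.
Step 15. [r3c6∈{3}] r3c6's peers cover all but 3. So r3c6=3.
Step 16. [r2c5∈{1}] nothing but 1 survives at r2c5, so r2c5=1.
Step 17. [r3c4∈{5}] r3c4 is down to just 5, so r3c4=5.
Step 18. [r1c4∈{2}] r1c4 has the single candidate 2. So r1c4=2.

Answer: 3 1 6 2 4 5 / 4 2 5 3 1 6 / 1 6 4 5 2 3 / 2 5 3 1 6 4 / 5 4 1 6 3 2 / 6 3 2 4 5 1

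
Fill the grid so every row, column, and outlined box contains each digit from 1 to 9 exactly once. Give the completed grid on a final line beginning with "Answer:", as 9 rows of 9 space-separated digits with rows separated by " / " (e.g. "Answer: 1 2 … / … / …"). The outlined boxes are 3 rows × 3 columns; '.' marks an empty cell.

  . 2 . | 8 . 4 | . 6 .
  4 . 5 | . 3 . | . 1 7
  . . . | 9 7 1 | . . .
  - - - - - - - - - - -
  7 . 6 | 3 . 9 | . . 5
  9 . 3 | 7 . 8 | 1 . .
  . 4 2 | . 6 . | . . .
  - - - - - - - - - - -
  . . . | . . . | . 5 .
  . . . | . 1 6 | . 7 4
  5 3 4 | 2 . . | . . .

Step 1. [r8c7∈{2,3,8,9}] across row 8, 3 lands solely at r8c7. So r8c7=3.
Step 2. [r3c3∈{8}] nothing but 8 survives at r3c3, so r3c3=8.
Step 3. [r7c2∈{1,6,7,8,9}] 7 has one home in col 2: r7c2, so r7c2=7.
Step 4. [r7c1∈{1,2,6,8}] across box 7, 6 lands solely at r7c1. So r7c1=6.
Step 5. [r2c7∈{2,8,9}] row 2 places 8 nowhere but r2c7, so r2c7=8.
Step 6. [r9c9∈{1,6,8,9}] 1 has one home in row 9: r9c9 ⇒ r9c9=1.
Step 7. [r2c2∈{6,9}] in row 2, 9 fits only at r2c2. So r2c2=9.
Step 8. [r3c1∈{3}] r3c1's peers cover all but 3. So r3c1=3.
Step 9. [r3c9∈{2}] r3c9 is down to just 2 ⇒ r3c9=2.
Step 10. [r3c8∈{4}] nothing but 4 survives at r3c8, so r3c8=4.
Step 11. [r5c5∈{2,4,5}] across row 5, 4 lands solely at r5c5, so r5c5=4.
Step 12. [r6c8∈{3,8,9}] col 8 places 3 nowhere but r6c8, so r6c8=3.
Step 13. [r9c8∈{8,9}] col 8 places 9 nowhere but r9c8 ⇒ r9c8=9.
Step 14. [r4c8∈{2,8}] col 8 places 8 nowhere but r4c8 ⇒ r4c8=8.
Step 15. [r7c5∈{8,9}] col 5 places 9 nowhere but r7c5. So r7c5=9.
Step 16. [r1c1∈{1}] nothing but 1 survives at r1c1. So r1c1=1.
Step 17. [r6c9∈{9}] nothing but 9 survives at r6c9, so r6c9=9.
Step 18. [r8c1∈{2,8}] across row 8, 2 lands solely at r8c1, so r8c1=2.
Step 19. [r4c7∈{2,4}] in row 4, 4 fits only at r4c7. So r4c7=4.
Step 20. [r1c7∈{5,9}] r1c7 is the only open cell in row 1 admitting 9, so r1c7=9.
Step 21. [r8c4∈{5}] only 5 remains possible at r8c4. So r8c4=5.
Step 22. [r6c6∈{5}] r6c6's peers cover all but 5, so r6c6=5.
Step 23. [r6c7∈{7}] nothing but 7 survives at r6c7, so r6c7=7.
Step 24. [r5c8∈{2}] nothing but 2 survives at r5c8. So r5c8=2.
Step 25. [r3c7∈{5}] r3c7 has the single candidate 5, so r3c7=5.
Step 26. [r9c6∈{7}] r9c6 is down to just 7. So r9c6=7.
Step 27. [r1c9∈{3}] nothing but 3 survives at r1c9. So r1c9=3.
Step 28. [r5c9∈{6}] r5c9 is down to just 6. So r5c9=6.
Step 29. [r3c2∈{6}] nothing but 6 survives at r3c2 ⇒ r3c2=6.
Step 30. [r8c2∈{8}] nothing but 8 survives at r8c2 ⇒ r8c2=8.
Step 31. [r6c4∈{1}] nothing but 1 survives at r6c4. So r6c4=1.
Step 32. [r7c9∈{8}] r7c9 is down to just 8, so r7c9=8.
Step 33. [r7c3∈{1}] r7c3's peers cover all but 1. So r7c3=1.
Step 34. [r4c5∈{2}] only 2 remains possible at r4c5, so r4c5=2.
Step 35. [r5c2∈{5}] nothing but 5 survives at r5c2 ⇒ r5c2=5.
Step 36. [r4c2∈{1}] only 1 remains possible at r4c2. So r4c2=1.
Step 37. [r6c1∈{8}] r6c1 has the single candidate 8, so r6c1=8.
Step 38. [r1c5∈{5}] r1c5 is down to just 5, so r1c5=5.
Step 39. [r9c5∈{8}] r9c5 is down to just 8 ⇒ r9c5=8.
Step 40. [r7c4∈{4}] r7c4 is down to just 4 ⇒ r7c4=4.
Step 41. [r7c6∈{3}] r7c6 is down to just 3. So r7c6=3.
Step 42. [r2c4∈{6}] r2c4 has the single candidate 6. So r2c4=6.
Step 43. [r9c7∈{6}] nothing but 6 survives at r9c7, so r9c7=6.
Step 44. [r7c7∈{2}] only 2 remains possible at r7c7. So r7c7=2.
Step 45. [r1c3∈{7}] nothing but 7 survives at r1c3 ⇒ r1c3=7.
Step 46. [r8c3∈{9}] nothing but 9 survives at r8c3. So r8c3=9.
Step 47. [r2c6∈{2}] r2c6 has the single candidate 2, so r2c6=2.

Answer: 1 2 7 8 5 4 9 6 3 / 4 9 5 6 3 2 8 1 7 / 3 6 8 9 7 1 5 4 2 / 7 1 6 3 2 9 4 8 5 / 9 5 3 7 4 8 1 2 6 / 8 4 2 1 6 5 7 3 9 / 6 7 1 4 9 3 2 5 8 / 2 8 9 5 1 6 3 7 4 / 5 3 4 2 8 7 6 9 1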